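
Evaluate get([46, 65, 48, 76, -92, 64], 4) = -92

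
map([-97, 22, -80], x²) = (-97)²=9409, (22)²=484, (-80)²=6400
= [9409, 484, 6400]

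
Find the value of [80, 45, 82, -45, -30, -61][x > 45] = keep x where x > 45: 80✓, 45✗, 82✓, -45✗, -30✗, -61✗
= [80, 82]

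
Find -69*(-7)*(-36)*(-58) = 1008504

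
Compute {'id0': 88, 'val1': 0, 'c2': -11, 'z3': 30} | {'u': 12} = {'id0': 88, 'val1': 0, 'c2': -11, 'z3': 30, 'u': 12}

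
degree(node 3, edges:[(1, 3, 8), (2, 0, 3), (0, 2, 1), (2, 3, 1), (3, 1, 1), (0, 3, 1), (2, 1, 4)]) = incident: (1,3), (2,3), (3,1), (0,3)
= 4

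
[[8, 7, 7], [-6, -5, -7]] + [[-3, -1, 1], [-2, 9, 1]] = [[5, 6, 8], [-8, 4, -6]]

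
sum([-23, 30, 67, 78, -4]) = (-23) + 30 + 67 + 78 + (-4)
= 148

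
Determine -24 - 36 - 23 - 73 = -156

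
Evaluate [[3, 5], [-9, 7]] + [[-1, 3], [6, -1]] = [[2, 8], [-3, 6]]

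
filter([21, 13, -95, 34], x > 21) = keep x where x > 21: 21✗, 13✗, -95✗, 34✓
= [34]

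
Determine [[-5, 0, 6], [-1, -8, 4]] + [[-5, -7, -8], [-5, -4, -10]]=[[-10, -7, -2], [-6, -12, -6]]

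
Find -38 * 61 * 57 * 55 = -7266930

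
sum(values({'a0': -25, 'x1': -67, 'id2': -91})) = -183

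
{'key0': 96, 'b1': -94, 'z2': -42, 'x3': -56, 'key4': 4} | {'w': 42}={'key0': 96, 'b1': -94, 'z2': -42, 'x3': -56, 'key4': 4, 'w': 42}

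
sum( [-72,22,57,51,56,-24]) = (-72) + 22 + 57 + 51 + 56 + (-24)
= 90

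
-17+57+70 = 110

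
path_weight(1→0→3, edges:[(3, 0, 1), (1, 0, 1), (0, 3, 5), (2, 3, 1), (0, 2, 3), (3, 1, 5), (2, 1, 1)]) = 6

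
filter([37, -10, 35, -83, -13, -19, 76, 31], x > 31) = keep x where x > 31: 37✓, -10✗, 35✓, -83✗, -13✗, -19✗, 76✓, 31✗
= [37, 35, 76]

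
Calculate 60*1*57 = 3420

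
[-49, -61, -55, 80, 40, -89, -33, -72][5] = -89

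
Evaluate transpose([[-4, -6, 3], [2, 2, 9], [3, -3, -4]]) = [[-4, 2, 3], [-6, 2, -3], [3, 9, -4]]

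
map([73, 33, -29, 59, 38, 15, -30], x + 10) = [83, 43, -19, 69, 48, 25, -20]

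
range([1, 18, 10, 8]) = 17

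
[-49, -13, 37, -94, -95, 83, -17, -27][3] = -94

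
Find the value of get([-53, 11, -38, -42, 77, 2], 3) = -42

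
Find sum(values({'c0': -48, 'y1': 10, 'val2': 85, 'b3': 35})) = (-48) + 10 + 85 + 35
= 82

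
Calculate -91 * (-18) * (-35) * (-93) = 5331690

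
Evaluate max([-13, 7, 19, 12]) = 19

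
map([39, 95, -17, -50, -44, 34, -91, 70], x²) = [1521, 9025, 289, 2500, 1936, 1156, 8281, 4900]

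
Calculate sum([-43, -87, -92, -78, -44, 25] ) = (-43) + (-87) + (-92) + (-78) + (-44) + 25
= -319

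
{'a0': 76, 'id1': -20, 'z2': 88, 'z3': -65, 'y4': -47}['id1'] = -20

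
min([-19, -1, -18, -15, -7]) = -19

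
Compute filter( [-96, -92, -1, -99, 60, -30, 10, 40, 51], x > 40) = keep x where x > 40: -96✗, -92✗, -1✗, -99✗, 60✓, -30✗, 10✗, 40✗, 51✓
= [60, 51]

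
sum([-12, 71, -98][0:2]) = 59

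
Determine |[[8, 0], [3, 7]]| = (8)*(7) - (0)*(3)
= 56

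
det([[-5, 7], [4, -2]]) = (-5)*(-2) - (7)*(4)
= -18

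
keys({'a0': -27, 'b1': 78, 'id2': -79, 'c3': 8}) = ['a0', 'b1', 'id2', 'c3']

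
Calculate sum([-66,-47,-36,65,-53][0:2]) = -113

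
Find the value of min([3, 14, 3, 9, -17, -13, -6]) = -17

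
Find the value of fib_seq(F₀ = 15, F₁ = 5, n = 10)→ F_2 = F_1 + F_0 = 20
F_3 = F_2 + F_1 = 25
F_4 = F_3 + F_2 = 45
...
= [15, 5, 20, 25, 45, 70, 115, 185, 300, 485]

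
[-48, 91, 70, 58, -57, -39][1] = 91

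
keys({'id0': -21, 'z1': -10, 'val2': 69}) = ['id0', 'z1', 'val2']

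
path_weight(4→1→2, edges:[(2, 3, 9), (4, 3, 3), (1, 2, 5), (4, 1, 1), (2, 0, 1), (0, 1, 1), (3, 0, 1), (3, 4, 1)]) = w(4→1)=1 + w(1→2)=5
= 6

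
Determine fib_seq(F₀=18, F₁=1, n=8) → F_2 = F_1 + F_0 = 19
F_3 = F_2 + F_1 = 20
F_4 = F_3 + F_2 = 39
...
= [18, 1, 19, 20, 39, 59, 98, 157]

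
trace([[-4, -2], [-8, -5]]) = diagonal: (-4) + (-5)
= -9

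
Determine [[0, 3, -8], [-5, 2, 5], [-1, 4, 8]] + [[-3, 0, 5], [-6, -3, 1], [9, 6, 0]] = [[-3, 3, -3], [-11, -1, 6], [8, 10, 8]]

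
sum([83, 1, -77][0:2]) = slice → [83, 1]
83 + 1
= 84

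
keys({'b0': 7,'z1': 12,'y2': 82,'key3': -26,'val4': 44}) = ['b0', 'z1', 'y2', 'key3', 'val4']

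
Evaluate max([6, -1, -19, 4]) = 6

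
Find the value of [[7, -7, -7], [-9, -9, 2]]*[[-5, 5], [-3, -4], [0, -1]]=C[0][0] = (7)*(-5) + (-7)*(-3) + (-7)*(0) = -14
C[0][1] = (7)*(5) + (-7)*(-4) + (-7)*(-1) = 70
C[1][0] = (-9)*(-5) + (-9)*(-3) + (2)*(0) = 72
C[1][1] = (-9)*(5) + (-9)*(-4) + (2)*(-1) = -11
= [[-14, 70], [72, -11]]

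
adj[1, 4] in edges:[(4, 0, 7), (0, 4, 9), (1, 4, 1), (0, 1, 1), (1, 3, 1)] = 1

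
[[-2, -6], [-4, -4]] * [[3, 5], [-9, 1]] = C[0][0] = (-2)*(3) + (-6)*(-9) = 48
C[0][1] = (-2)*(5) + (-6)*(1) = -16
C[1][0] = (-4)*(3) + (-4)*(-9) = 24
C[1][1] = (-4)*(5) + (-4)*(1) = -24
= [[48, -16], [24, -24]]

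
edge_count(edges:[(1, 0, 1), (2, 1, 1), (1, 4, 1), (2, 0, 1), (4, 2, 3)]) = 5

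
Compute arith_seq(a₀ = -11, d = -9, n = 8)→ a_0 = -11 + 0*-9 = -11
a_1 = -11 + 1*-9 = -20
a_2 = -11 + 2*-9 = -29
...
= [-11, -20, -29, -38, -47, -56, -65, -74]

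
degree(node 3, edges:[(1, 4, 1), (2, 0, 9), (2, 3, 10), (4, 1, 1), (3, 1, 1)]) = 2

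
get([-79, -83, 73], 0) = -79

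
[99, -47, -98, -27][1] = -47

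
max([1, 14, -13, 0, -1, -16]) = 14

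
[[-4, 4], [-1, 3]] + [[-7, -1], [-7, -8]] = [[-11, 3], [-8, -5]]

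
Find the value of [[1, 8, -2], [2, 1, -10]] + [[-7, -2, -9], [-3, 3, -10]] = [[-6, 6, -11], [-1, 4, -20]]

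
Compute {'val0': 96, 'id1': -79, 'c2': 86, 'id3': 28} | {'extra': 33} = {'val0': 96, 'id1': -79, 'c2': 86, 'id3': 28, 'extra': 33}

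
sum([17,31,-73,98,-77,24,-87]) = 17 + 31 + (-73) + 98 + (-77) + 24 + (-87)
= -67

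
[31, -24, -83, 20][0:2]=[31, -24]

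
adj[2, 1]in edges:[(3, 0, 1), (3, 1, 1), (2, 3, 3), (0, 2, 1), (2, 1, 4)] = 4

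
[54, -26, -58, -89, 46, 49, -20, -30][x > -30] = [54, -26, 46, 49, -20]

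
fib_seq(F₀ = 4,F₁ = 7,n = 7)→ F_2 = F_1 + F_0 = 11
F_3 = F_2 + F_1 = 18
F_4 = F_3 + F_2 = 29
...
= [4, 7, 11, 18, 29, 47, 76]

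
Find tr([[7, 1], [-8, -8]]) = diagonal: 7 + (-8)
= -1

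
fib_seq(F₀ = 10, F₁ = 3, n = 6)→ [10, 3, 13, 16, 29, 45]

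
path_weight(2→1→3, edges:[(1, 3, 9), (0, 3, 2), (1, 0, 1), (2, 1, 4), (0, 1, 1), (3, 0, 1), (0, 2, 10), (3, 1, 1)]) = 13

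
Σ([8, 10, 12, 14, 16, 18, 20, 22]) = 8 + 10 + 12 + 14 + 16 + 18 + 20 + 22
= 120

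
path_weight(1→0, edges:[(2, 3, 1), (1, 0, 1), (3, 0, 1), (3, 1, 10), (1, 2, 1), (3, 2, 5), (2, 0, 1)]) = 1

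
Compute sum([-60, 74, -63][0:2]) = 14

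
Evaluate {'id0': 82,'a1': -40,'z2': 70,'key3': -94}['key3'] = -94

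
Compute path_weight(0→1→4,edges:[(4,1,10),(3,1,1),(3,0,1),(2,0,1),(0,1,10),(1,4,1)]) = w(0→1)=10 + w(1→4)=1
= 11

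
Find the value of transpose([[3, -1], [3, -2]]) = [[3, 3], [-1, -2]]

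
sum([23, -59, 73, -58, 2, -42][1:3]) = 14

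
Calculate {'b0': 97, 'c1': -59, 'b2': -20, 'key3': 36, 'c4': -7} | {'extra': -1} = {'b0': 97, 'c1': -59, 'b2': -20, 'key3': 36, 'c4': -7, 'extra': -1}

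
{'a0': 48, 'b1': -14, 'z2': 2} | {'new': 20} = {'a0': 48, 'b1': -14, 'z2': 2, 'new': 20}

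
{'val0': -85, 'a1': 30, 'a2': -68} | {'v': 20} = {'val0': -85, 'a1': 30, 'a2': -68, 'v': 20}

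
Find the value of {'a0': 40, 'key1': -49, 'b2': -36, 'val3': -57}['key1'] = -49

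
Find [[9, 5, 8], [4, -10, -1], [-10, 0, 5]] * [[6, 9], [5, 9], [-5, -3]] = [[39, 102], [-21, -51], [-85, -105]]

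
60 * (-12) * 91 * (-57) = 3734640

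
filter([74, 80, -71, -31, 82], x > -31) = keep x where x > -31: 74✓, 80✓, -71✗, -31✗, 82✓
= [74, 80, 82]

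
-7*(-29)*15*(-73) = -222285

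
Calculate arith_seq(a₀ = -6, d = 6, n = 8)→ [-6, 0, 6, 12, 18, 24, 30, 36]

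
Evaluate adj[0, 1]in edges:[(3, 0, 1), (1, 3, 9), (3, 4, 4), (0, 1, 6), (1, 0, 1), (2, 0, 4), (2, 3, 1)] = 6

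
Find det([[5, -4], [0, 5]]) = (5)*(5) - (-4)*(0)
= 25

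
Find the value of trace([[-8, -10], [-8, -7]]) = diagonal: (-8) + (-7)
= -15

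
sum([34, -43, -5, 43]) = 29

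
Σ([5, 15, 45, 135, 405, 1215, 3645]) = 5 + 15 + 45 + 135 + 405 + 1215 + 3645
= 5465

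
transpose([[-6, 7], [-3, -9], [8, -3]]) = [[-6, -3, 8], [7, -9, -3]]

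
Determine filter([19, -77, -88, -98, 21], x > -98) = [19, -77, -88, 21]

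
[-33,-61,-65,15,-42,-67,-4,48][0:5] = [-33, -61, -65, 15, -42]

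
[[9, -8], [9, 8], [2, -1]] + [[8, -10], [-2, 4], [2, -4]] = [[17, -18], [7, 12], [4, -5]]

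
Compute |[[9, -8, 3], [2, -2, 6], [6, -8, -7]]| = (1)*(9)*det([[-2, 6], [-8, -7]]) + (-1)*(-8)*det([[2, 6], [6, -7]]) + (1)*(3)*det([[2, -2], [6, -8]])
= 558 + -400 + -12
= 146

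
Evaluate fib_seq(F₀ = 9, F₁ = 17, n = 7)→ [9, 17, 26, 43, 69, 112, 181]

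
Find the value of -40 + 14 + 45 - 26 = -7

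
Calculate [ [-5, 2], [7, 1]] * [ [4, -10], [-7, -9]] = C[0][0] = (-5)*(4) + (2)*(-7) = -34
C[0][1] = (-5)*(-10) + (2)*(-9) = 32
C[1][0] = (7)*(4) + (1)*(-7) = 21
C[1][1] = (7)*(-10) + (1)*(-9) = -79
= [[-34, 32], [21, -79]]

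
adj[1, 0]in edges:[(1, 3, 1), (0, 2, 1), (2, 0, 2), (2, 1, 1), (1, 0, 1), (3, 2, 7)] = 1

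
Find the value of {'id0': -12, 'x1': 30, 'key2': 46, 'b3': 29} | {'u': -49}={'id0': -12, 'x1': 30, 'key2': 46, 'b3': 29, 'u': -49}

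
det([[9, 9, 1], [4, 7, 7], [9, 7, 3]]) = (1)*(9)*det([[7, 7], [7, 3]]) + (-1)*(9)*det([[4, 7], [9, 3]]) + (1)*(1)*det([[4, 7], [9, 7]])
= -252 + 459 + -35
= 172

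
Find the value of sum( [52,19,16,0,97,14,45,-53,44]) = 234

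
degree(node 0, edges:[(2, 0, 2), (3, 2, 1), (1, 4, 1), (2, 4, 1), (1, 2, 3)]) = 1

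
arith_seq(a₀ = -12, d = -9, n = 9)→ a_0 = -12 + 0*-9 = -12
a_1 = -12 + 1*-9 = -21
a_2 = -12 + 2*-9 = -30
...
= [-12, -21, -30, -39, -48, -57, -66, -75, -84]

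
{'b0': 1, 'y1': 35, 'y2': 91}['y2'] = 91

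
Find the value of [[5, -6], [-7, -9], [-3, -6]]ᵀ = [[5, -7, -3], [-6, -9, -6]]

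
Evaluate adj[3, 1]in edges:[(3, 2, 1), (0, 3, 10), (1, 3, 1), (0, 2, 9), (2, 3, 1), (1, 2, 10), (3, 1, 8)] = 8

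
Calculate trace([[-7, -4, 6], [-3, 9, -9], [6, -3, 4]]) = 6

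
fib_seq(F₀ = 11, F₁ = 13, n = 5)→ [11, 13, 24, 37, 61]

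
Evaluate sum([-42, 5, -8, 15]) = (-42) + 5 + (-8) + 15
= -30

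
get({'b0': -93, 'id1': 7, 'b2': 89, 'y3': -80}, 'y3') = -80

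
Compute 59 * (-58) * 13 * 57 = -2535702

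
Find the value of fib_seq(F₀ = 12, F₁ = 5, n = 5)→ [12, 5, 17, 22, 39]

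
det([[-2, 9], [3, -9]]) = -9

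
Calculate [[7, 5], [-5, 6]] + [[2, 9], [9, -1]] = [[9, 14], [4, 5]]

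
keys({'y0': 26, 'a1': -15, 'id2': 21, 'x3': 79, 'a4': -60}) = ['y0', 'a1', 'id2', 'x3', 'a4']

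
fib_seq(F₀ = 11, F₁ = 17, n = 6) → [11, 17, 28, 45, 73, 118]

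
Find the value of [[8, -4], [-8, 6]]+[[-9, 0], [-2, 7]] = [[-1, -4], [-10, 13]]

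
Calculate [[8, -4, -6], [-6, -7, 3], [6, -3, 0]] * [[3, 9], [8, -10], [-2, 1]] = C[0][0] = (8)*(3) + (-4)*(8) + (-6)*(-2) = 4
C[0][1] = (8)*(9) + (-4)*(-10) + (-6)*(1) = 106
C[1][0] = (-6)*(3) + (-7)*(8) + (3)*(-2) = -80
C[1][1] = (-6)*(9) + (-7)*(-10) + (3)*(1) = 19
C[2][0] = (6)*(3) + (-3)*(8) + (0)*(-2) = -6
C[2][1] = (6)*(9) + (-3)*(-10) + (0)*(1) = 84
= [[4, 106], [-80, 19], [-6, 84]]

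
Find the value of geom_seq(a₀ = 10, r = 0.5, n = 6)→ [10.0, 5.0, 2.5, 1.25, 0.625, 0.3125]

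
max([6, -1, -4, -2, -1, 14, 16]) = 16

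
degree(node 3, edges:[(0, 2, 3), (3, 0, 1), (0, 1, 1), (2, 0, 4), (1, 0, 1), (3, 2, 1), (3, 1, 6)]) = 3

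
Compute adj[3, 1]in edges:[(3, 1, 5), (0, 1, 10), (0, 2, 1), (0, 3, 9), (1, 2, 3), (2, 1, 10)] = 5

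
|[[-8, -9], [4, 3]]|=(-8)*(3) - (-9)*(4)
= 12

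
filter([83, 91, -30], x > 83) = [91]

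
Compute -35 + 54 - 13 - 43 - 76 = -113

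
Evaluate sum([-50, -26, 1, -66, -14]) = -155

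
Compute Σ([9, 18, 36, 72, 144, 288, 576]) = 1143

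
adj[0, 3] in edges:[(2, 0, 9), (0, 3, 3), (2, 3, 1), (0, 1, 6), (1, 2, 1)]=3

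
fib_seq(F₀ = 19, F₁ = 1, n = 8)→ [19, 1, 20, 21, 41, 62, 103, 165]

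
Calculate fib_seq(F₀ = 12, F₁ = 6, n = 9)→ F_2 = F_1 + F_0 = 18
F_3 = F_2 + F_1 = 24
F_4 = F_3 + F_2 = 42
...
= [12, 6, 18, 24, 42, 66, 108, 174, 282]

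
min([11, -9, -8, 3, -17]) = -17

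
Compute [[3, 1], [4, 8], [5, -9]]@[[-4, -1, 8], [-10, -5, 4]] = [[-22, -8, 28], [-96, -44, 64], [70, 40, 4]]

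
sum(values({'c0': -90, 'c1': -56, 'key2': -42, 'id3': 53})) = (-90) + (-56) + (-42) + 53
= -135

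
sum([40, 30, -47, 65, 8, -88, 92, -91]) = 9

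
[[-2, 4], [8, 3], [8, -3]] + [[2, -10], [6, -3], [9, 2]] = [[0, -6], [14, 0], [17, -1]]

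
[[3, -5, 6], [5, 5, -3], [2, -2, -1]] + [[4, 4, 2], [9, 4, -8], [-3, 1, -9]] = [[7, -1, 8], [14, 9, -11], [-1, -1, -10]]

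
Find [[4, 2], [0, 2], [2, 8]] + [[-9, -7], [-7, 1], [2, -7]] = [[-5, -5], [-7, 3], [4, 1]]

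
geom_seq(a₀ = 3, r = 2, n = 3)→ a_0 = 3*2^0 = 3
a_1 = 3*2^1 = 6
a_2 = 3*2^2 = 12
= [3, 6, 12]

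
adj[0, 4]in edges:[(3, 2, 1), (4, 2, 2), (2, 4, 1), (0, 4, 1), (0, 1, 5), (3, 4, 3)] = 1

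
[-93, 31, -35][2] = -35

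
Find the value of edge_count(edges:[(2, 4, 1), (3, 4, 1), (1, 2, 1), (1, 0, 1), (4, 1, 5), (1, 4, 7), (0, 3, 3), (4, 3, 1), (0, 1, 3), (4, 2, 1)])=10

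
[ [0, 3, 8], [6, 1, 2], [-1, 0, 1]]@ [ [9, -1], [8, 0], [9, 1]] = [[96, 8], [80, -4], [0, 2]]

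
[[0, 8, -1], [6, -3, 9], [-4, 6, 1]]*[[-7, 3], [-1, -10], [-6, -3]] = [[-2, -77], [-93, 21], [16, -75]]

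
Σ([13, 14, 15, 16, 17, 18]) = 93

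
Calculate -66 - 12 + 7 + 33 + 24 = -14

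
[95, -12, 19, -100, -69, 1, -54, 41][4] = -69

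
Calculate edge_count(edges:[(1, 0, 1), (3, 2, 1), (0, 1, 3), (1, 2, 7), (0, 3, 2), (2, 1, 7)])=6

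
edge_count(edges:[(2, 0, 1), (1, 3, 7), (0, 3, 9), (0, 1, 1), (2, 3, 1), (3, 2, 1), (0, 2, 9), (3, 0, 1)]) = 8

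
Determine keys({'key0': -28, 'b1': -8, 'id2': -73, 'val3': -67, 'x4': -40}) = ['key0', 'b1', 'id2', 'val3', 'x4']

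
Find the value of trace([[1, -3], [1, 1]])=2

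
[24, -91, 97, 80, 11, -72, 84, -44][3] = 80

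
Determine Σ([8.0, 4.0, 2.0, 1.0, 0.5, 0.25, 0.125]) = 15.875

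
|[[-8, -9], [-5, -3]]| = -21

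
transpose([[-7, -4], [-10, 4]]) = [[-7, -10], [-4, 4]]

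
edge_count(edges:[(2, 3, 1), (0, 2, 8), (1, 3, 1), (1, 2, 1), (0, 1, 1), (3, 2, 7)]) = 6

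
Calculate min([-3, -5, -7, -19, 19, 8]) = -19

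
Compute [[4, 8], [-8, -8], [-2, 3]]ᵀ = [[4, -8, -2], [8, -8, 3]]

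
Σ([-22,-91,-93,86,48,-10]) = (-22) + (-91) + (-93) + 86 + 48 + (-10)
= -82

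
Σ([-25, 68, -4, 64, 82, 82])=267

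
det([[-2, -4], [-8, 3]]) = (-2)*(3) - (-4)*(-8)
= -38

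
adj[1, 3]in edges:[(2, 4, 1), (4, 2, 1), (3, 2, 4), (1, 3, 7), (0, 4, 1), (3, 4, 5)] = 7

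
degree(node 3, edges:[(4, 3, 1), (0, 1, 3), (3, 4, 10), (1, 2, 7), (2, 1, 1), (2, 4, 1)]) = incident: (4,3), (3,4)
= 2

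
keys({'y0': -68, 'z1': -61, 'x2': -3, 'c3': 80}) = ['y0', 'z1', 'x2', 'c3']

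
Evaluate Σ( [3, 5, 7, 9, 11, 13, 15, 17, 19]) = 3 + 5 + 7 + 9 + 11 + 13 + 15 + 17 + 19
= 99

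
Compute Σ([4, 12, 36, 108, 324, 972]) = 1456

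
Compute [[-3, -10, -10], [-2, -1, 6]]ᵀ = [[-3, -2], [-10, -1], [-10, 6]]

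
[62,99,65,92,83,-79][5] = -79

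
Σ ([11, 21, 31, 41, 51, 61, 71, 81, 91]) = 459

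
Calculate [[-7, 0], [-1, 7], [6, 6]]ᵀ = [[-7, -1, 6], [0, 7, 6]]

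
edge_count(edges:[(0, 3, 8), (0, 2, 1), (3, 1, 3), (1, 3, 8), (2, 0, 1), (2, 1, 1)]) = 6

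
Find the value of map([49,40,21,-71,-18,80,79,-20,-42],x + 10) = [59, 50, 31, -61, -8, 90, 89, -10, -32]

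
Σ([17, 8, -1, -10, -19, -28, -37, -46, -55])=17 + 8 + (-1) + (-10) + (-19) + (-28) + (-37) + (-46) + (-55)
= -171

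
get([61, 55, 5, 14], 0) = 61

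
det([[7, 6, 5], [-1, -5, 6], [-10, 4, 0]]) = (1)*(7)*det([[-5, 6], [4, 0]]) + (-1)*(6)*det([[-1, 6], [-10, 0]]) + (1)*(5)*det([[-1, -5], [-10, 4]])
= -168 + -360 + -270
= -798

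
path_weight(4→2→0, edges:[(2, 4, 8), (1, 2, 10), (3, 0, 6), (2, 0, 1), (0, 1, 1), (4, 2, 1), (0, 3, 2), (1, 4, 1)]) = w(4→2)=1 + w(2→0)=1
= 2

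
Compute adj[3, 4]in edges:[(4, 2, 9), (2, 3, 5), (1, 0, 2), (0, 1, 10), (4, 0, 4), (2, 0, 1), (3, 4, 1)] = 1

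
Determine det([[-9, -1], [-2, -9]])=(-9)*(-9) - (-1)*(-2)
= 79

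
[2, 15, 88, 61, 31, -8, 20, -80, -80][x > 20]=keep x where x > 20: 2✗, 15✗, 88✓, 61✓, 31✓, -8✗, 20✗, -80✗, -80✗
= [88, 61, 31]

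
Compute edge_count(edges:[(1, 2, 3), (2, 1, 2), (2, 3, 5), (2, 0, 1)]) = 4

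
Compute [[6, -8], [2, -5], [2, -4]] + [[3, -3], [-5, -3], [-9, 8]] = [[9, -11], [-3, -8], [-7, 4]]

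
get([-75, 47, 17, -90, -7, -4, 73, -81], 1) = 47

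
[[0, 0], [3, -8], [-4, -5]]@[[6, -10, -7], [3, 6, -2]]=[[0, 0, 0], [-6, -78, -5], [-39, 10, 38]]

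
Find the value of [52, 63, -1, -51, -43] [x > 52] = [63]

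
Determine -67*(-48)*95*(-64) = -19553280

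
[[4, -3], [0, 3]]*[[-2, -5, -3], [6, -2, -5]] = [[-26, -14, 3], [18, -6, -15]]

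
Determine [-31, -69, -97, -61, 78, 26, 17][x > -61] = keep x where x > -61: -31✓, -69✗, -97✗, -61✗, 78✓, 26✓, 17✓
= [-31, 78, 26, 17]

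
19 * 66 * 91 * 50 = 5705700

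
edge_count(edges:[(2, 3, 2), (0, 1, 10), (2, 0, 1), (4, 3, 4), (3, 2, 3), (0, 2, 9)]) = 6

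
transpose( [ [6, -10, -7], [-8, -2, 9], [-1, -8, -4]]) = [[6, -8, -1], [-10, -2, -8], [-7, 9, -4]]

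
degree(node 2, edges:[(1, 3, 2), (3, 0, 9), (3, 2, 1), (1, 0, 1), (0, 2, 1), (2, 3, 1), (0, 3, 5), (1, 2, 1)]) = 4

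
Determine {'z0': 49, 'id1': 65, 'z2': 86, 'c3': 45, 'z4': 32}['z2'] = 86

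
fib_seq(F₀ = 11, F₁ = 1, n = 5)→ [11, 1, 12, 13, 25]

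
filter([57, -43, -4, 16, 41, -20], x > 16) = keep x where x > 16: 57✓, -43✗, -4✗, 16✗, 41✓, -20✗
= [57, 41]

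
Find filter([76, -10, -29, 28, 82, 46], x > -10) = keep x where x > -10: 76✓, -10✗, -29✗, 28✓, 82✓, 46✓
= [76, 28, 82, 46]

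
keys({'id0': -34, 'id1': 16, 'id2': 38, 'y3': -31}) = ['id0', 'id1', 'id2', 'y3']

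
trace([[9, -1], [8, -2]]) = 7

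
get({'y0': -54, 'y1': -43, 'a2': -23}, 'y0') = -54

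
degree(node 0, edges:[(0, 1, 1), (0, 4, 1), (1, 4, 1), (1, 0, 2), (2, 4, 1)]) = 3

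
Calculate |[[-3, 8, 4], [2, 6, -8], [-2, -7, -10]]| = 628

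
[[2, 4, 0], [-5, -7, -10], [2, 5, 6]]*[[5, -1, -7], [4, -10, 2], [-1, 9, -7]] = C[0][0] = (2)*(5) + (4)*(4) + (0)*(-1) = 26
C[0][1] = (2)*(-1) + (4)*(-10) + (0)*(9) = -42
C[0][2] = (2)*(-7) + (4)*(2) + (0)*(-7) = -6
C[1][0] = (-5)*(5) + (-7)*(4) + (-10)*(-1) = -43
C[1][1] = (-5)*(-1) + (-7)*(-10) + (-10)*(9) = -15
C[1][2] = (-5)*(-7) + (-7)*(2) + (-10)*(-7) = 91
... (3 more cells)
= [[26, -42, -6], [-43, -15, 91], [24, 2, -46]]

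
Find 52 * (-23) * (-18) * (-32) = -688896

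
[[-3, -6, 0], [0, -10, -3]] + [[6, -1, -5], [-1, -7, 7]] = [[3, -7, -5], [-1, -17, 4]]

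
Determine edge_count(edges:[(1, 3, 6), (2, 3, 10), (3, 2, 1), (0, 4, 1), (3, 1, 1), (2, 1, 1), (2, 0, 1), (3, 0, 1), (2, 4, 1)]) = 9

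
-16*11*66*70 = -813120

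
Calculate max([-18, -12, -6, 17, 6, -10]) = 17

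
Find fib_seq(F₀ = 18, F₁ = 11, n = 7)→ [18, 11, 29, 40, 69, 109, 178]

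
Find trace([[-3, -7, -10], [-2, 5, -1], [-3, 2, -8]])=-6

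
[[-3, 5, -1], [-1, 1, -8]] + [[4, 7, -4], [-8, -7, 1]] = [[1, 12, -5], [-9, -6, -7]]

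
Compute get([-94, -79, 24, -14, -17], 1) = -79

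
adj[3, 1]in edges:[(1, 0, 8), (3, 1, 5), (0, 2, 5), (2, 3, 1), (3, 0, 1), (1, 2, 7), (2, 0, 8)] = 5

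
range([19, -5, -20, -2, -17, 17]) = 39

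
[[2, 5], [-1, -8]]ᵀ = [[2, -1], [5, -8]]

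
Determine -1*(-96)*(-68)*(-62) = 404736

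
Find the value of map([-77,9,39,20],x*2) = -77*2=-154, 9*2=18, 39*2=78, 20*2=40
= [-154, 18, 78, 40]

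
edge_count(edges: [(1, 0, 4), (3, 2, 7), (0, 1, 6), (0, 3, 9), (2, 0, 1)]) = 5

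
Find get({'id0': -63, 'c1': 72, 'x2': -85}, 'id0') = -63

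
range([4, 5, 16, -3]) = 19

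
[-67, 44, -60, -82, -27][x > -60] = [44, -27]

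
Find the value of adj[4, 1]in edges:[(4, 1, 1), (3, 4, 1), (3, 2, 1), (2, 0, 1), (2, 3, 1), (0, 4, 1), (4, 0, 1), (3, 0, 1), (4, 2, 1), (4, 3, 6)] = 1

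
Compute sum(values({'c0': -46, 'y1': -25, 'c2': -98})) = -169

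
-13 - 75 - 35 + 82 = -41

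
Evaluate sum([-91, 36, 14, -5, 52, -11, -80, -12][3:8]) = -56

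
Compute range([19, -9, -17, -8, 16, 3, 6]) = 36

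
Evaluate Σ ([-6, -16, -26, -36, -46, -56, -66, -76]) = (-6) + (-16) + (-26) + (-36) + (-46) + (-56) + (-66) + (-76)
= -328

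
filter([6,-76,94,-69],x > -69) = [6, 94]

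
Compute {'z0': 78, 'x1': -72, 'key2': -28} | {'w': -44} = {'z0': 78, 'x1': -72, 'key2': -28, 'w': -44}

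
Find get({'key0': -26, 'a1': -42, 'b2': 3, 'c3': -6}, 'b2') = 3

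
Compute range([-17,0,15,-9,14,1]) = 32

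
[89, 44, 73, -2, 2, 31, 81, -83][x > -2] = keep x where x > -2: 89✓, 44✓, 73✓, -2✗, 2✓, 31✓, 81✓, -83✗
= [89, 44, 73, 2, 31, 81]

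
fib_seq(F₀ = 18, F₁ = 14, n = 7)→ [18, 14, 32, 46, 78, 124, 202]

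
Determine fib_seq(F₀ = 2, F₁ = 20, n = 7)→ F_2 = F_1 + F_0 = 22
F_3 = F_2 + F_1 = 42
F_4 = F_3 + F_2 = 64
...
= [2, 20, 22, 42, 64, 106, 170]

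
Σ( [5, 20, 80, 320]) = 425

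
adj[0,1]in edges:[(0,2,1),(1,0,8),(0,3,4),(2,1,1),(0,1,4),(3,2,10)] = 4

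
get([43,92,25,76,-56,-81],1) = 92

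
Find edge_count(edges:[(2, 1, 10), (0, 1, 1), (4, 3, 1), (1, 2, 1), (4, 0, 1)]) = 5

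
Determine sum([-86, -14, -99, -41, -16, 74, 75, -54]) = (-86) + (-14) + (-99) + (-41) + (-16) + 74 + 75 + (-54)
= -161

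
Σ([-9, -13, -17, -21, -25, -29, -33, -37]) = (-9) + (-13) + (-17) + (-21) + (-25) + (-29) + (-33) + (-37)
= -184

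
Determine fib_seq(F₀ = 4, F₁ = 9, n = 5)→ F_2 = F_1 + F_0 = 13
F_3 = F_2 + F_1 = 22
F_4 = F_3 + F_2 = 35
= [4, 9, 13, 22, 35]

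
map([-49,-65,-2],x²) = (-49)²=2401, (-65)²=4225, (-2)²=4
= [2401, 4225, 4]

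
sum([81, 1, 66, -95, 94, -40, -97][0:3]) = 148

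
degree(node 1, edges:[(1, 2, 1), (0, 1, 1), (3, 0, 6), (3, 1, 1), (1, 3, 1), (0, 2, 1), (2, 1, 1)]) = 5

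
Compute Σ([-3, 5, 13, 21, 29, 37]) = 102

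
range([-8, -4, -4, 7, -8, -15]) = 22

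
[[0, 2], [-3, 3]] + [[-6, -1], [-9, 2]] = [[-6, 1], [-12, 5]]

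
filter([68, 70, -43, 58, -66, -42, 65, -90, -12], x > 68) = keep x where x > 68: 68✗, 70✓, -43✗, 58✗, -66✗, -42✗, 65✗, -90✗, -12✗
= [70]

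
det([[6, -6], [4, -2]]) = 12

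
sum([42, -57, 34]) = 42 + (-57) + 34
= 19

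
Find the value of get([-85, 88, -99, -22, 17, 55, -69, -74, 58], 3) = -22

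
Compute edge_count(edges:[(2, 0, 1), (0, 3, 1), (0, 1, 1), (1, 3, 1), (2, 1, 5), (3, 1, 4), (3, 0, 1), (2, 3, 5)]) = 8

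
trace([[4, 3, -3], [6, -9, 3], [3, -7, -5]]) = diagonal: 4 + (-9) + (-5)
= -10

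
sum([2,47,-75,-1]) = -27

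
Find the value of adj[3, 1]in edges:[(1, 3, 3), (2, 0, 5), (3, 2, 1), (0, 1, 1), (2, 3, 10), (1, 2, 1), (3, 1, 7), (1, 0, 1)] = 7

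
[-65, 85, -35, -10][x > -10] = [85]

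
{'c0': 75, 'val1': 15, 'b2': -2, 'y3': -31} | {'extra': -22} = {'c0': 75, 'val1': 15, 'b2': -2, 'y3': -31, 'extra': -22}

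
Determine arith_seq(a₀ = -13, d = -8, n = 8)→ a_0 = -13 + 0*-8 = -13
a_1 = -13 + 1*-8 = -21
a_2 = -13 + 2*-8 = -29
...
= [-13, -21, -29, -37, -45, -53, -61, -69]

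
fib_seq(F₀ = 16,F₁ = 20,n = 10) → F_2 = F_1 + F_0 = 36
F_3 = F_2 + F_1 = 56
F_4 = F_3 + F_2 = 92
...
= [16, 20, 36, 56, 92, 148, 240, 388, 628, 1016]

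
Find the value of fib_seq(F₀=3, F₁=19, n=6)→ F_2 = F_1 + F_0 = 22
F_3 = F_2 + F_1 = 41
F_4 = F_3 + F_2 = 63
...
= [3, 19, 22, 41, 63, 104]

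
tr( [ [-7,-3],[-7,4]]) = -3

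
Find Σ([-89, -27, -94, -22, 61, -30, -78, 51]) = (-89) + (-27) + (-94) + (-22) + 61 + (-30) + (-78) + 51
= -228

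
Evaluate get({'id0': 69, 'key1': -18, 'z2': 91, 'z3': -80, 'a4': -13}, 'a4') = -13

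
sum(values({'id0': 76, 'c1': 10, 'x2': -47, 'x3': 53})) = 76 + 10 + (-47) + 53
= 92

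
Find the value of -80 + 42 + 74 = 36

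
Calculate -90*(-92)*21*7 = 1217160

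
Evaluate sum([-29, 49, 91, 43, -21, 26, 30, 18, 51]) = 258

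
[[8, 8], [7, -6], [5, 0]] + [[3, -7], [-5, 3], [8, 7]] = [[11, 1], [2, -3], [13, 7]]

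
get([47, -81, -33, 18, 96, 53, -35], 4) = 96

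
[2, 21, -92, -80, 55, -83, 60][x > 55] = [60]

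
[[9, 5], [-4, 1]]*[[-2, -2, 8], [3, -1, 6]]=[[-3, -23, 102], [11, 7, -26]]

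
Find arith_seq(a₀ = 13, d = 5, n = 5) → [13, 18, 23, 28, 33]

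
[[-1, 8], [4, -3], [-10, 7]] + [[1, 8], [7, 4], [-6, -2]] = [[0, 16], [11, 1], [-16, 5]]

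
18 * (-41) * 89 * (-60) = 3940920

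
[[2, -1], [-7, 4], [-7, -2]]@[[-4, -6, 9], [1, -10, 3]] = [[-9, -2, 15], [32, 2, -51], [26, 62, -69]]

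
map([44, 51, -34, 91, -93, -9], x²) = [1936, 2601, 1156, 8281, 8649, 81]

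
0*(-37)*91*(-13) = 0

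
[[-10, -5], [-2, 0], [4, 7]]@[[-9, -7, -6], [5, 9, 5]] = [[65, 25, 35], [18, 14, 12], [-1, 35, 11]]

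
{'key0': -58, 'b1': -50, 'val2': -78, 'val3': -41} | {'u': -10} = {'key0': -58, 'b1': -50, 'val2': -78, 'val3': -41, 'u': -10}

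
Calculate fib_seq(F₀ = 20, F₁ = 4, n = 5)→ F_2 = F_1 + F_0 = 24
F_3 = F_2 + F_1 = 28
F_4 = F_3 + F_2 = 52
= [20, 4, 24, 28, 52]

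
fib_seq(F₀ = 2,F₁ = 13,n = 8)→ [2, 13, 15, 28, 43, 71, 114, 185]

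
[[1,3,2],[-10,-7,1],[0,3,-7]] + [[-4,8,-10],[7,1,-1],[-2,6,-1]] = [[-3, 11, -8], [-3, -6, 0], [-2, 9, -8]]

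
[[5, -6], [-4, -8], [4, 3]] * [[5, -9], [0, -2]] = C[0][0] = (5)*(5) + (-6)*(0) = 25
C[0][1] = (5)*(-9) + (-6)*(-2) = -33
C[1][0] = (-4)*(5) + (-8)*(0) = -20
C[1][1] = (-4)*(-9) + (-8)*(-2) = 52
C[2][0] = (4)*(5) + (3)*(0) = 20
C[2][1] = (4)*(-9) + (3)*(-2) = -42
= [[25, -33], [-20, 52], [20, -42]]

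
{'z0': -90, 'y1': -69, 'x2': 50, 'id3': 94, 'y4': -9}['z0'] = -90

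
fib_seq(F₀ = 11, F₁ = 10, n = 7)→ [11, 10, 21, 31, 52, 83, 135]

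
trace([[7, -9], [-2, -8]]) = -1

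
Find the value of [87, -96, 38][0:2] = [87, -96]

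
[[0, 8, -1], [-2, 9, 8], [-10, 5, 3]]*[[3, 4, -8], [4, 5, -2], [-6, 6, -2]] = [[38, 34, -14], [-18, 85, -18], [-28, 3, 64]]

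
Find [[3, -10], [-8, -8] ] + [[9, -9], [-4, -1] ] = [[12, -19], [-12, -9]]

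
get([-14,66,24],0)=-14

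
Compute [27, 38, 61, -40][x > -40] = keep x where x > -40: 27✓, 38✓, 61✓, -40✗
= [27, 38, 61]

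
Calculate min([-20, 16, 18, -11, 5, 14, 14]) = -20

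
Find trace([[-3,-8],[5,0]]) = diagonal: (-3) + 0
= -3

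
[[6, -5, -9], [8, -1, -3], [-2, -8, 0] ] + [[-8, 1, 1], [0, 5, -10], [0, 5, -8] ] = [[-2, -4, -8], [8, 4, -13], [-2, -3, -8]]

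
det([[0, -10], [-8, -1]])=-80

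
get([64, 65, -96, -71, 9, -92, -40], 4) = 9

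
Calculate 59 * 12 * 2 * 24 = 33984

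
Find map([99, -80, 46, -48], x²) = (99)²=9801, (-80)²=6400, (46)²=2116, (-48)²=2304
= [9801, 6400, 2116, 2304]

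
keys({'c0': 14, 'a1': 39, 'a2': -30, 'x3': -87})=['c0', 'a1', 'a2', 'x3']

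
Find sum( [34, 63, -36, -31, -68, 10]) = 34 + 63 + (-36) + (-31) + (-68) + 10
= -28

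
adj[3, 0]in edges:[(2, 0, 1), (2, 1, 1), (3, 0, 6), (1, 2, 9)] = 6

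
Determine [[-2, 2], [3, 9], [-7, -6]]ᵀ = [[-2, 3, -7], [2, 9, -6]]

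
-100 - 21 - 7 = -128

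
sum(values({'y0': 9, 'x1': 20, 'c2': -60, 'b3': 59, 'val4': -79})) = -51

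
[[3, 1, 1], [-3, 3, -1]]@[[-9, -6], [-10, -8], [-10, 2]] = C[0][0] = (3)*(-9) + (1)*(-10) + (1)*(-10) = -47
C[0][1] = (3)*(-6) + (1)*(-8) + (1)*(2) = -24
C[1][0] = (-3)*(-9) + (3)*(-10) + (-1)*(-10) = 7
C[1][1] = (-3)*(-6) + (3)*(-8) + (-1)*(2) = -8
= [[-47, -24], [7, -8]]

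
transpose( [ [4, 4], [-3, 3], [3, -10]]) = [[4, -3, 3], [4, 3, -10]]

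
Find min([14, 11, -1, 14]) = -1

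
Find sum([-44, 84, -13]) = 27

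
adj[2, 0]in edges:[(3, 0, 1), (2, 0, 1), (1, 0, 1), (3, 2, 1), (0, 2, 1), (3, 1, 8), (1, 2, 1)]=1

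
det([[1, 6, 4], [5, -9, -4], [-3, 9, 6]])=-54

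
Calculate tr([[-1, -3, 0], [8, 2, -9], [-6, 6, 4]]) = diagonal: (-1) + 2 + 4
= 5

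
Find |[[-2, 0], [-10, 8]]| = (-2)*(8) - (0)*(-10)
= -16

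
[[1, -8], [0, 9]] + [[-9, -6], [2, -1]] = [[-8, -14], [2, 8]]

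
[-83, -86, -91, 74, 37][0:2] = [-83, -86]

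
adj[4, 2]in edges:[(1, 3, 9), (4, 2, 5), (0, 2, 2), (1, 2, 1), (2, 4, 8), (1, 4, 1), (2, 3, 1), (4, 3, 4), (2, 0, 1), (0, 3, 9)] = 5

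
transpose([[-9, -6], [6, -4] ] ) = [[-9, 6], [-6, -4]]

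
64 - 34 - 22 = 8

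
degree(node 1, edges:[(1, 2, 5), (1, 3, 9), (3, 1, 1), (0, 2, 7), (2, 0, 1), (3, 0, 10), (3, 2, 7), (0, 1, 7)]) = incident: (1,2), (1,3), (3,1), (0,1)
= 4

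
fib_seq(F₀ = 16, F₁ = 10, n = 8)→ [16, 10, 26, 36, 62, 98, 160, 258]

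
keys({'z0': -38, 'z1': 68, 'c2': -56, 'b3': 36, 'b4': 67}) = ['z0', 'z1', 'c2', 'b3', 'b4']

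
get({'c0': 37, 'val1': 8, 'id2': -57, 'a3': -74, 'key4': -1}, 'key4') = -1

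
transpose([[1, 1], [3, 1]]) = [[1, 3], [1, 1]]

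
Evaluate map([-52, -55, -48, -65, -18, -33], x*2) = [-104, -110, -96, -130, -36, -66]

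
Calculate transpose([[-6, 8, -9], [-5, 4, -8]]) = [[-6, -5], [8, 4], [-9, -8]]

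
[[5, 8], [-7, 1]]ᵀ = [[5, -7], [8, 1]]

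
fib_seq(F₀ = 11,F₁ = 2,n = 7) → F_2 = F_1 + F_0 = 13
F_3 = F_2 + F_1 = 15
F_4 = F_3 + F_2 = 28
...
= [11, 2, 13, 15, 28, 43, 71]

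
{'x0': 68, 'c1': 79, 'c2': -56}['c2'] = -56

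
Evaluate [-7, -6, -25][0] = -7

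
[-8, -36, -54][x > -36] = keep x where x > -36: -8✓, -36✗, -54✗
= [-8]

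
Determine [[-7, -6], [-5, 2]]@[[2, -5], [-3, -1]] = [[4, 41], [-16, 23]]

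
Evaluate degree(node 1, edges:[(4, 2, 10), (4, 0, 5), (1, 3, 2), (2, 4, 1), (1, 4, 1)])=incident: (1,3), (1,4)
= 2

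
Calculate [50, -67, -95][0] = 50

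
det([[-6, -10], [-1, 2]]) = (-6)*(2) - (-10)*(-1)
= -22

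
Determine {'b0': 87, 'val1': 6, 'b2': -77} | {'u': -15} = {'b0': 87, 'val1': 6, 'b2': -77, 'u': -15}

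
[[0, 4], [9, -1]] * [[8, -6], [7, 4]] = [[28, 16], [65, -58]]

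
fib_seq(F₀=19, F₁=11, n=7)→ F_2 = F_1 + F_0 = 30
F_3 = F_2 + F_1 = 41
F_4 = F_3 + F_2 = 71
...
= [19, 11, 30, 41, 71, 112, 183]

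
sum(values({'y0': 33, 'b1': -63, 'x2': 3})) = 33 + (-63) + 3
= -27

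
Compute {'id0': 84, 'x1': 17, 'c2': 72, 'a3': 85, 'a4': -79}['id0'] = 84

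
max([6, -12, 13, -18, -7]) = 13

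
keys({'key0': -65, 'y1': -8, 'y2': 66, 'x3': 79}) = ['key0', 'y1', 'y2', 'x3']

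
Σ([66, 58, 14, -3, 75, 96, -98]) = 208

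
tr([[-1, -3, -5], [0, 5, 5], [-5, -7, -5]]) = -1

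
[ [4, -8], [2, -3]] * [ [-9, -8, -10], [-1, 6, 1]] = [[-28, -80, -48], [-15, -34, -23]]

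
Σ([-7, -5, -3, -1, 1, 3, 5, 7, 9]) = (-7) + (-5) + (-3) + (-1) + 1 + 3 + 5 + 7 + 9
= 9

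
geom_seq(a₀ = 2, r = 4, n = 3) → [2, 8, 32]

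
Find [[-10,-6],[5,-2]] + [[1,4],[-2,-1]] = [[-9, -2], [3, -3]]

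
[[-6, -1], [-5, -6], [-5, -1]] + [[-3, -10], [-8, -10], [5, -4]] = [[-9, -11], [-13, -16], [0, -5]]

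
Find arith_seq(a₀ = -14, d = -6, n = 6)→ [-14, -20, -26, -32, -38, -44]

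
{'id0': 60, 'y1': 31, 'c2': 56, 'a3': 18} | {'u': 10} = {'id0': 60, 'y1': 31, 'c2': 56, 'a3': 18, 'u': 10}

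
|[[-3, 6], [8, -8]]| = (-3)*(-8) - (6)*(8)
= -24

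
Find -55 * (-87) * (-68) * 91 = -29609580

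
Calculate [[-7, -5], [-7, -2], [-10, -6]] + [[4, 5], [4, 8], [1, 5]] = [[-3, 0], [-3, 6], [-9, -1]]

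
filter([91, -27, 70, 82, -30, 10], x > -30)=[91, -27, 70, 82, 10]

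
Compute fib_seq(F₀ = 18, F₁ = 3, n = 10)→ F_2 = F_1 + F_0 = 21
F_3 = F_2 + F_1 = 24
F_4 = F_3 + F_2 = 45
...
= [18, 3, 21, 24, 45, 69, 114, 183, 297, 480]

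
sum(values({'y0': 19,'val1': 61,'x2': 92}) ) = 19 + 61 + 92
= 172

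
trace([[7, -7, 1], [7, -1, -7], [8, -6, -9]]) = -3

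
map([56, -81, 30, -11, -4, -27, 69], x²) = [3136, 6561, 900, 121, 16, 729, 4761]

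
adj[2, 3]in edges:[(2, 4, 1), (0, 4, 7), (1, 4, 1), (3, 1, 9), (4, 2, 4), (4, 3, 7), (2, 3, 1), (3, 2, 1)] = 1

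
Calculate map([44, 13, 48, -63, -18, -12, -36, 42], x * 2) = [88, 26, 96, -126, -36, -24, -72, 84]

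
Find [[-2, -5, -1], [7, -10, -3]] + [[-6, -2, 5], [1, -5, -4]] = [[-8, -7, 4], [8, -15, -7]]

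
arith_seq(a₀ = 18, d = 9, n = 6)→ a_0 = 18 + 0*9 = 18
a_1 = 18 + 1*9 = 27
a_2 = 18 + 2*9 = 36
...
= [18, 27, 36, 45, 54, 63]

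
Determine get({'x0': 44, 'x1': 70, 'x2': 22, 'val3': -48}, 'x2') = 22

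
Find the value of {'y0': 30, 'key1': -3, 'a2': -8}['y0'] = 30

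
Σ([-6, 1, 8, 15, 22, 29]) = (-6) + 1 + 8 + 15 + 22 + 29
= 69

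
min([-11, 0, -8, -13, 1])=-13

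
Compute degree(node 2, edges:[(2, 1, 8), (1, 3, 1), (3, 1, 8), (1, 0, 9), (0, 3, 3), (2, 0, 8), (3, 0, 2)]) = 2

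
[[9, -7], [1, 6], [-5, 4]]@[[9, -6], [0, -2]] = [[81, -40], [9, -18], [-45, 22]]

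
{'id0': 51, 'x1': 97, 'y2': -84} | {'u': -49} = {'id0': 51, 'x1': 97, 'y2': -84, 'u': -49}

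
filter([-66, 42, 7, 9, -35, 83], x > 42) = [83]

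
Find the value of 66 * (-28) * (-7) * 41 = 530376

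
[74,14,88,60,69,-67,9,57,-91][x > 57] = [74, 88, 60, 69]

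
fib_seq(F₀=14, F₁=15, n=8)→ [14, 15, 29, 44, 73, 117, 190, 307]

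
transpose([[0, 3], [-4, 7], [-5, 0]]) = [[0, -4, -5], [3, 7, 0]]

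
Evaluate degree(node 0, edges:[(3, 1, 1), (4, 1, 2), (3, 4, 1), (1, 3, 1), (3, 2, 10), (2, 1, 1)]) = 0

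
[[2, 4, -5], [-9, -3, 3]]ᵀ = [[2, -9], [4, -3], [-5, 3]]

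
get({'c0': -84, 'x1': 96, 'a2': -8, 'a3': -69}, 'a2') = -8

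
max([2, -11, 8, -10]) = 8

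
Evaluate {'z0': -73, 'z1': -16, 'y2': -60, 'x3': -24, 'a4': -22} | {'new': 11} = {'z0': -73, 'z1': -16, 'y2': -60, 'x3': -24, 'a4': -22, 'new': 11}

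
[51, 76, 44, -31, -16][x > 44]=[51, 76]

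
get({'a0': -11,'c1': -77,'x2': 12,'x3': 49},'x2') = 12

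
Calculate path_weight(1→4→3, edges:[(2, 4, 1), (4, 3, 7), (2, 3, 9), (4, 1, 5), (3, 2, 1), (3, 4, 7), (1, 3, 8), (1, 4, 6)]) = 13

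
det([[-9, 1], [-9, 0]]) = (-9)*(0) - (1)*(-9)
= 9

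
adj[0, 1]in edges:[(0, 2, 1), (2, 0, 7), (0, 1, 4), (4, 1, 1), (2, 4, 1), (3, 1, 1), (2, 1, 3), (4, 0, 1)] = 4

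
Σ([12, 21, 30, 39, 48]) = 150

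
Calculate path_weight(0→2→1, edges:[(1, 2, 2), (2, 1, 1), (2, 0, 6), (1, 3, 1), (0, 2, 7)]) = 8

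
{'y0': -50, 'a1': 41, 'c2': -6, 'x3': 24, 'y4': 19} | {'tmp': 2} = {'y0': -50, 'a1': 41, 'c2': -6, 'x3': 24, 'y4': 19, 'tmp': 2}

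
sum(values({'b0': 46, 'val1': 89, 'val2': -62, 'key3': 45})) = 118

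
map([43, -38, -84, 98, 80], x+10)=[53, -28, -74, 108, 90]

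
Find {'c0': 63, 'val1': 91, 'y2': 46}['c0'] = 63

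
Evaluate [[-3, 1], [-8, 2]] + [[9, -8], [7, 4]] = [[6, -7], [-1, 6]]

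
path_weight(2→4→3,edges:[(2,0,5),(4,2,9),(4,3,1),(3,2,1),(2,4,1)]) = 2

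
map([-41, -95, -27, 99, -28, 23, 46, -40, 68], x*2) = -41*2=-82, -95*2=-190, -27*2=-54, 99*2=198, -28*2=-56, 23*2=46, 46*2=92, -40*2=-80, 68*2=136
= [-82, -190, -54, 198, -56, 46, 92, -80, 136]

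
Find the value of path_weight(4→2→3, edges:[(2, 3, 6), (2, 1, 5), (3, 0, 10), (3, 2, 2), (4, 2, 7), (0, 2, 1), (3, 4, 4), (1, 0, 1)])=13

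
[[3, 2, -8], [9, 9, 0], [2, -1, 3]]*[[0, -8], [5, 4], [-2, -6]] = C[0][0] = (3)*(0) + (2)*(5) + (-8)*(-2) = 26
C[0][1] = (3)*(-8) + (2)*(4) + (-8)*(-6) = 32
C[1][0] = (9)*(0) + (9)*(5) + (0)*(-2) = 45
C[1][1] = (9)*(-8) + (9)*(4) + (0)*(-6) = -36
C[2][0] = (2)*(0) + (-1)*(5) + (3)*(-2) = -11
C[2][1] = (2)*(-8) + (-1)*(4) + (3)*(-6) = -38
= [[26, 32], [45, -36], [-11, -38]]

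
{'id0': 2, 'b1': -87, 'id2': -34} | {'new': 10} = {'id0': 2, 'b1': -87, 'id2': -34, 'new': 10}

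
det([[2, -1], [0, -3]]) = (2)*(-3) - (-1)*(0)
= -6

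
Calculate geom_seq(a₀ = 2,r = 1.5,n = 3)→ a_0 = 2*1.5^0 = 2.0
a_1 = 2*1.5^1 = 3.0
a_2 = 2*1.5^2 = 4.5
= [2.0, 3.0, 4.5]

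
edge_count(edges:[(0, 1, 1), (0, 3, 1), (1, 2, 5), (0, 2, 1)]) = 4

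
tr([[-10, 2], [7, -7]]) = diagonal: (-10) + (-7)
= -17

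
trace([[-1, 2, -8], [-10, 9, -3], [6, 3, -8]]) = diagonal: (-1) + 9 + (-8)
= 0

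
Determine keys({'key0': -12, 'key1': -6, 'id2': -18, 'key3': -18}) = ['key0', 'key1', 'id2', 'key3']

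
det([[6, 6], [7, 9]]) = (6)*(9) - (6)*(7)
= 12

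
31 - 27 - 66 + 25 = -37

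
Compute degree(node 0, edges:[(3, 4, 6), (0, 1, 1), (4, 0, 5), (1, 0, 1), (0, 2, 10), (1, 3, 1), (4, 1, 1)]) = incident: (0,1), (4,0), (1,0), (0,2)
= 4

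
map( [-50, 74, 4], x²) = (-50)²=2500, (74)²=5476, (4)²=16
= [2500, 5476, 16]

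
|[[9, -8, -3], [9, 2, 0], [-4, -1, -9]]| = (1)*(9)*det([[2, 0], [-1, -9]]) + (-1)*(-8)*det([[9, 0], [-4, -9]]) + (1)*(-3)*det([[9, 2], [-4, -1]])
= -162 + -648 + 3
= -807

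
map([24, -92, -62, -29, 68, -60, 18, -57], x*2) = [48, -184, -124, -58, 136, -120, 36, -114]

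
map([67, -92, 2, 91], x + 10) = [77, -82, 12, 101]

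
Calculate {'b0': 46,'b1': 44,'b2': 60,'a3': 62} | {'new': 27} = {'b0': 46, 'b1': 44, 'b2': 60, 'a3': 62, 'new': 27}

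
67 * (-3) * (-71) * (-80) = -1141680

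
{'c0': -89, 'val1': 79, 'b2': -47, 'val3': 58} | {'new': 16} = {'c0': -89, 'val1': 79, 'b2': -47, 'val3': 58, 'new': 16}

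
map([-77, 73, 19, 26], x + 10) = -77+10=-67, 73+10=83, 19+10=29, 26+10=36
= [-67, 83, 29, 36]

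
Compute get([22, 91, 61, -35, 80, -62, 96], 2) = 61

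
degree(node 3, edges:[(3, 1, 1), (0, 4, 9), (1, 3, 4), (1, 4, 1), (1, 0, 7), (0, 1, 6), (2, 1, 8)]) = 2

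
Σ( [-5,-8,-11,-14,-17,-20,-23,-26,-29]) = (-5) + (-8) + (-11) + (-14) + (-17) + (-20) + (-23) + (-26) + (-29)
= -153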